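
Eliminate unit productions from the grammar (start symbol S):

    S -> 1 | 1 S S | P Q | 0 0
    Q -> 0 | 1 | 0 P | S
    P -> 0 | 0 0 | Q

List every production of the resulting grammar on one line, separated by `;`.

Unit pairs: P ⇒* {Q, S}; Q ⇒* {S}.
For every A with A ⇒* B via unit rules, add B's non-unit alternatives to A; then delete every rule of the form X → Y.

S -> 1 | 1 S S | P Q | 0 0; Q -> 1 | 1 S S | P Q | 0 0 | 0 | 0 P; P -> 1 | 1 S S | P Q | 0 0 | 0 | 0 P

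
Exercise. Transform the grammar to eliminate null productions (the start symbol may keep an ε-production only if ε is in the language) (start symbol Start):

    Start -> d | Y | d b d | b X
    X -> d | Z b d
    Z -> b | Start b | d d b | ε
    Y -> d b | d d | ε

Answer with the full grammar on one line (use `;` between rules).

Nullable set = {Start, Y, Z}.
ε ∈ L(G) since Start is nullable, so keep Start → ε.
Expand every rule over subsets of its nullable positions: X → Z b d gives Z b d | b d.

Start -> d | Y | d b d | b X | ε; X -> d | Z b d | b d; Z -> b | Start b | d d b; Y -> d b | d d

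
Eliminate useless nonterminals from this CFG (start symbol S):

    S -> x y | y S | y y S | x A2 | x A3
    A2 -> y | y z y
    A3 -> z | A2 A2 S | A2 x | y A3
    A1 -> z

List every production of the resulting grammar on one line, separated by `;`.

S -> x y | y S | y y S | x A2 | x A3; A2 -> y | y z y; A3 -> z | A2 A2 S | A2 x | y A3

Generating nonterminals: {A1, A2, A3, S}.
Reachable from S after that: {A2, A3, S}.
Removed useless symbols: {A1} and every production mentioning them.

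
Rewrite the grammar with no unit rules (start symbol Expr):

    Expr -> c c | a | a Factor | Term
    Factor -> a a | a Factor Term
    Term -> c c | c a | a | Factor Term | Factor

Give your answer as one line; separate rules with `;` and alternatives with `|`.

Expr -> c c | c a | a | Factor Term | a a | a Factor Term | a Factor; Factor -> a a | a Factor Term; Term -> c c | c a | a | Factor Term | a a | a Factor Term

Unit pairs: Expr ⇒* {Factor, Term}; Term ⇒* {Factor}.
For each unit pair (A, B), copy every non-unit production of B to A, then drop all unit productions.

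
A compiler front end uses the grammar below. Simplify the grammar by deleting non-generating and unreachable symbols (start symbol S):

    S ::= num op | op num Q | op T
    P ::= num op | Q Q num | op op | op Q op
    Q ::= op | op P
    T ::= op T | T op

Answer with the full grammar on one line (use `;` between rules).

Generating nonterminals: {P, Q, S}.
Reachable from S after that: {P, Q, S}.
Removed useless symbols: {T} and every production mentioning them.

S ::= num op | op num Q; P ::= num op | Q Q num | op op | op Q op; Q ::= op | op P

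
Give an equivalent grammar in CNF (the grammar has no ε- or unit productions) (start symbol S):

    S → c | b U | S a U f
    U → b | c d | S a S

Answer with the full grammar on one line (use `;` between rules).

S → c | X1 U | S Y1; U → b | X4 X5 | S Y3; X1 → b; X2 → a; X3 → f; X4 → c; X5 → d; Y1 → X2 Y2; Y2 → U X3; Y3 → X2 S

Introduce a nonterminal for each terminal appearing in a rule of length ≥ 2: X1 → b, X2 → a, X3 → f, X4 → c, X5 → d.
Binarize each right-hand side of length ≥ 3 by chaining fresh nonterminals (Y1, Y2, …): affected rules were S → S X2 U X3; U → S X2 S.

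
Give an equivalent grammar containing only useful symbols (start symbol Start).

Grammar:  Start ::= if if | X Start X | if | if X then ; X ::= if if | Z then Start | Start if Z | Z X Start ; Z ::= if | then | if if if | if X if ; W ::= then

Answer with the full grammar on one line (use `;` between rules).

Start ::= if if | X Start X | if | if X then; X ::= if if | Z then Start | Start if Z | Z X Start; Z ::= if | then | if if if | if X if

Generating nonterminals: {Start, W, X, Z}.
Reachable from Start after that: {Start, X, Z}.
Removed useless symbols: {W} and every production mentioning them.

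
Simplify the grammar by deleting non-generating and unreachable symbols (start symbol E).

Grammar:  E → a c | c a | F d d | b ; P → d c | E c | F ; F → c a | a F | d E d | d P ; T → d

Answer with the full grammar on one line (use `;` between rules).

Generating nonterminals: {E, F, P, T}.
Reachable from E after that: {E, F, P}.
Removed useless symbols: {T} and every production mentioning them.

E → a c | c a | F d d | b; P → d c | E c | F; F → c a | a F | d E d | d P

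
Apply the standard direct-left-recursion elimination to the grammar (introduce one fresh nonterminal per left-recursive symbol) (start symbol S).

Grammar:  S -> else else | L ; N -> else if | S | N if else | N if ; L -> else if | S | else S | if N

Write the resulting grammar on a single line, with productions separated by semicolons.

S -> else else | L; N -> else if N' | S N'; L -> else if | S | else S | if N; N' -> if else N' | if N' | ε

Directly left-recursive nonterminal: N.
For N: α = {if else, if}, β = {else if, S}. Rewrite as N → β N' and N' → α N' | ε.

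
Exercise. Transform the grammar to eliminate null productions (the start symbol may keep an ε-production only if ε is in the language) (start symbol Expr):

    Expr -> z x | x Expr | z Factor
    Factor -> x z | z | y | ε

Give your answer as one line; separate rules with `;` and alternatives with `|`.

Nullable nonterminals: {Factor}.
ε ∉ L(G), so no ε-production is kept.
For each production, add variants omitting each subset of nullable occurrences: Expr → z Factor gives z Factor | z.

Expr -> z x | x Expr | z Factor | z; Factor -> x z | z | y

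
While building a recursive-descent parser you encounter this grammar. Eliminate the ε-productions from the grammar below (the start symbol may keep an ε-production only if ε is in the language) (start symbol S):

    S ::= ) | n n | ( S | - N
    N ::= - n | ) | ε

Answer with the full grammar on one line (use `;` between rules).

The nullable symbols are {N}.
ε ∉ L(G), so no ε-production is kept.
Add the nullable-subset variants: S → - N gives - N | -.

S ::= ) | n n | ( S | - N | -; N ::= - n | )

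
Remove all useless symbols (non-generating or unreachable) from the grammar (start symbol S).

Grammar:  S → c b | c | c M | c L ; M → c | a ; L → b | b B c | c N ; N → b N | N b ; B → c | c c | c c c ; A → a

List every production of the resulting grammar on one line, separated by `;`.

S → c b | c | c M | c L; M → c | a; L → b | b B c; B → c | c c | c c c

Generating nonterminals: {A, B, L, M, S}.
Reachable from S after that: {B, L, M, S}.
Removed useless symbols: {A, N} and every production mentioning them.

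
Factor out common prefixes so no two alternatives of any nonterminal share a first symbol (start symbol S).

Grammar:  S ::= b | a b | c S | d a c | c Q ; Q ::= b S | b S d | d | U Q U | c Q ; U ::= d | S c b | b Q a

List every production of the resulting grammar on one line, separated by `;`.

S has alternatives sharing prefix 'c': factor to S → c S' with S' → S | Q.
Q has alternatives sharing prefix 'b S': factor to Q → b S Q' with Q' → ε | d.

S ::= b | a b | d a c | c S'; Q ::= d | U Q U | c Q | b S Q'; U ::= d | S c b | b Q a; S' ::= S | Q; Q' ::= epsilon | d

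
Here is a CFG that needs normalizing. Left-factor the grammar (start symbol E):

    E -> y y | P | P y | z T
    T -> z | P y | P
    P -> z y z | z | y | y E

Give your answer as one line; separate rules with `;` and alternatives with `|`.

E has alternatives sharing prefix 'P': factor to E → P E' with E' → ε | y.
T has alternatives sharing prefix 'P': factor to T → P T' with T' → y | ε.
P has alternatives sharing prefix 'z': factor to P → z P' with P' → y z | ε.
P has alternatives sharing prefix 'y': factor to P → y P'' with P'' → ε | E.

E -> y y | z T | P E'; T -> z | P T'; P -> z P' | y P''; E' -> ε | y; T' -> y | ε; P' -> y z | ε; P'' -> ε | E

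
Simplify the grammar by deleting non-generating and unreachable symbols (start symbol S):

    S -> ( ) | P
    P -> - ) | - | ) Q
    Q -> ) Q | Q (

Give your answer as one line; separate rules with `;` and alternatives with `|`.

S -> ( ) | P; P -> - ) | -

Generating nonterminals: {P, S}.
Reachable from S after that: {P, S}.
Removed useless symbols: {Q} and every production mentioning them.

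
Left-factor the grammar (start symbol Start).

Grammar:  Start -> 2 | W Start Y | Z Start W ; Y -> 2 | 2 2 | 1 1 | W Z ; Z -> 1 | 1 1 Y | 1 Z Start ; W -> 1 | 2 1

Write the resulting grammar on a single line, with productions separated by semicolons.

Y has alternatives sharing prefix '2': factor to Y → 2 Y1 with Y1 → ε | 2.
Z has alternatives sharing prefix '1': factor to Z → 1 Z1 with Z1 → ε | 1 Y | Z Start.

Start -> 2 | W Start Y | Z Start W; Y -> 1 1 | W Z | 2 Y1; Z -> 1 Z1; W -> 1 | 2 1; Y1 -> ε | 2; Z1 -> ε | 1 Y | Z Start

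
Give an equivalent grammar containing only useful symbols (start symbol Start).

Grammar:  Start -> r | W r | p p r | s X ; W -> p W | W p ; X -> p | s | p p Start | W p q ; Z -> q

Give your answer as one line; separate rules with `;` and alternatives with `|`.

Generating nonterminals: {Start, X, Z}.
Reachable from Start after that: {Start, X}.
Removed useless symbols: {W, Z} and every production mentioning them.

Start -> r | p p r | s X; X -> p | s | p p Start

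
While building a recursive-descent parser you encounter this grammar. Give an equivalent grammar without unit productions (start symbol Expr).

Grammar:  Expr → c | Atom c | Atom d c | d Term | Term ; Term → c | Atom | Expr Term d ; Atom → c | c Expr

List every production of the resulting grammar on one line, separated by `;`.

Unit pairs: Expr ⇒* {Atom, Term}; Term ⇒* {Atom}.
For every A with A ⇒* B via unit rules, add B's non-unit alternatives to A; then delete every rule of the form X → Y.

Expr → c | Expr Term d | c Expr | Atom c | Atom d c | d Term; Term → c | Expr Term d | c Expr; Atom → c | c Expr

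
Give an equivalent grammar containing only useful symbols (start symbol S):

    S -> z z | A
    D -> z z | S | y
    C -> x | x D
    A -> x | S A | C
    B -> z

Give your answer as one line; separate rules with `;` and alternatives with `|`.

Generating nonterminals: {A, B, C, D, S}.
Reachable from S after that: {A, C, D, S}.
Removed useless symbols: {B} and every production mentioning them.

S -> z z | A; D -> z z | S | y; C -> x | x D; A -> x | S A | C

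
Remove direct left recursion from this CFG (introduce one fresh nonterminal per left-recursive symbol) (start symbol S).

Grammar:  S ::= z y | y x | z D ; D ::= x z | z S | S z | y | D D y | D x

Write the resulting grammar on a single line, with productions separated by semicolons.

S ::= z y | y x | z D; D ::= x z D' | z S D' | S z D' | y D'; D' ::= D y D' | x D' | ε

Left recursion appears on D.
For D: α = {D y, x}, β = {x z, z S, S z, y}. Rewrite as D → β D' and D' → α D' | ε.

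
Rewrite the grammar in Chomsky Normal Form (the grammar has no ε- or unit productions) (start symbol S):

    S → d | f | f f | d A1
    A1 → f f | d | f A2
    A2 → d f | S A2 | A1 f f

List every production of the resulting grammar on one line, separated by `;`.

S → d | f | X1 X1 | X2 A1; A1 → X1 X1 | d | X1 A2; A2 → X2 X1 | S A2 | A1 Y1; X1 → f; X2 → d; Y1 → X1 X1

Introduce a nonterminal for each terminal appearing in a rule of length ≥ 2: X1 → f, X2 → d.
Binarize each right-hand side of length ≥ 3 by chaining fresh nonterminals (Y1, Y2, …): affected rules were A2 → A1 X1 X1.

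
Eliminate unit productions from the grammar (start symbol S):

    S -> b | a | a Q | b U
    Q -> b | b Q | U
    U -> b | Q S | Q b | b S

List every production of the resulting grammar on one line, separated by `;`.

Unit pairs: Q ⇒* {U}.
Replace each nonterminal's rules with the union of the non-unit rules of every nonterminal it unit-derives.

S -> b | a | a Q | b U; Q -> b | Q S | Q b | b S | b Q; U -> b | Q S | Q b | b S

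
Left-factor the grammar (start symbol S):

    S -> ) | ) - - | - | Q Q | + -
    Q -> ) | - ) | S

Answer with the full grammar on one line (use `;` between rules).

S -> - | Q Q | + - | ) S'; Q -> ) | - ) | S; S' -> ε | - -

S has alternatives sharing prefix ')': factor to S → ) S' with S' → ε | - -.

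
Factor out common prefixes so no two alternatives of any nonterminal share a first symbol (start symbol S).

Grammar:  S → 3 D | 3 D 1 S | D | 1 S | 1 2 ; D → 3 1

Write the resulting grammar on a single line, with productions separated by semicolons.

S → D | 3 D S' | 1 S''; D → 3 1; S' → eps | 1 S; S'' → S | 2

S has alternatives sharing prefix '3 D': factor to S → 3 D S' with S' → ε | 1 S.
S has alternatives sharing prefix '1': factor to S → 1 S'' with S'' → S | 2.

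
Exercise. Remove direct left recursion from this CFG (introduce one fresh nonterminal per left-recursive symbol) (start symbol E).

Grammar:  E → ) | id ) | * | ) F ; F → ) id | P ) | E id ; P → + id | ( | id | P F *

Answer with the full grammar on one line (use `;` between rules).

P is directly left-recursive.
For P: α = {F *}, β = {+ id, (, id}. Rewrite as P → β P' and P' → α P' | ε.

E → ) | id ) | * | ) F; F → ) id | P ) | E id; P → + id P' | ( P' | id P'; P' → F * P' | ε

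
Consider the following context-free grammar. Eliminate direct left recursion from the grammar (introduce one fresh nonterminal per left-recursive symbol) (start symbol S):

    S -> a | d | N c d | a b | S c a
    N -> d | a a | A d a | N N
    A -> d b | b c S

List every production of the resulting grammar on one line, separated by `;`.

S -> a S' | d S' | N c d S' | a b S'; N -> d N' | a a N' | A d a N'; A -> d b | b c S; S' -> c a S' | ε; N' -> N N' | ε

Directly left-recursive nonterminals: S, N.
For S: α = {c a}, β = {a, d, N c d, a b}. Rewrite as S → β S' and S' → α S' | ε.
For N: α = {N}, β = {d, a a, A d a}. Rewrite as N → β N' and N' → α N' | ε.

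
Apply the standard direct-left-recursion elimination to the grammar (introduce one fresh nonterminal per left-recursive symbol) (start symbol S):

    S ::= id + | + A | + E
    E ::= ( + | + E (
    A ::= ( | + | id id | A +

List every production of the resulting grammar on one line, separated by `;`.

S ::= id + | + A | + E; E ::= ( + | + E (; A ::= ( A' | + A' | id id A'; A' ::= + A' | ε

A is directly left-recursive.
For A: α = {+}, β = {(, +, id id}. Rewrite as A → β A' and A' → α A' | ε.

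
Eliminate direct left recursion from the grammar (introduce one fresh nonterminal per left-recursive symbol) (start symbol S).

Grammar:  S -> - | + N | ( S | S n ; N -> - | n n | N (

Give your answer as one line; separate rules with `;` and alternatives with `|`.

S -> - S' | + N S' | ( S S'; N -> - N' | n n N'; S' -> n S' | ε; N' -> ( N' | ε

S, N are directly left-recursive.
For S: α = {n}, β = {-, + N, ( S}. Rewrite as S → β S' and S' → α S' | ε.
For N: α = {(}, β = {-, n n}. Rewrite as N → β N' and N' → α N' | ε.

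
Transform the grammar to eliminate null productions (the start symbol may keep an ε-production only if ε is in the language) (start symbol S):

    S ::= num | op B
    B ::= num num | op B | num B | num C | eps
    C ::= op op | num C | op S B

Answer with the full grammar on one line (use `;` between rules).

Nullable set = {B}.
ε ∉ L(G), so no ε-production is kept.
For each production, add variants omitting each subset of nullable occurrences: S → op B gives op B | op. B → op B gives op B | op. B → num B gives num B | num. C → op S B gives op S B | op S.

S ::= num | op B | op; B ::= num num | op B | op | num B | num | num C; C ::= op op | num C | op S B | op S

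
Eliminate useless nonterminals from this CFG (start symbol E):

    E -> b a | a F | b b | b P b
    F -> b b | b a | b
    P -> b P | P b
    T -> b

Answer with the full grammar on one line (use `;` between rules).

Generating nonterminals: {E, F, T}.
Reachable from E after that: {E, F}.
Removed useless symbols: {P, T} and every production mentioning them.

E -> b a | a F | b b; F -> b b | b a | b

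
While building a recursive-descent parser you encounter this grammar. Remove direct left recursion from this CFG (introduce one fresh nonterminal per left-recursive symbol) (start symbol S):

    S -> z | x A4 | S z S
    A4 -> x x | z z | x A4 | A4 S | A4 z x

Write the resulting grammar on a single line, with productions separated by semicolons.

S -> z S' | x A4 S'; A4 -> x x A4' | z z A4' | x A4 A4'; S' -> z S S' | ε; A4' -> S A4' | z x A4' | ε

Directly left-recursive nonterminals: S, A4.
For S: α = {z S}, β = {z, x A4}. Rewrite as S → β S' and S' → α S' | ε.
For A4: α = {S, z x}, β = {x x, z z, x A4}. Rewrite as A4 → β A4' and A4' → α A4' | ε.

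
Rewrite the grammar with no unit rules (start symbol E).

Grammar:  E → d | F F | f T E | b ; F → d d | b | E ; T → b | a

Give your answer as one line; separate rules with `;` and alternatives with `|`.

Unit pairs: F ⇒* {E}.
For each unit pair (A, B), copy every non-unit production of B to A, then drop all unit productions.

E → d | F F | f T E | b; F → d | F F | f T E | b | d d; T → b | a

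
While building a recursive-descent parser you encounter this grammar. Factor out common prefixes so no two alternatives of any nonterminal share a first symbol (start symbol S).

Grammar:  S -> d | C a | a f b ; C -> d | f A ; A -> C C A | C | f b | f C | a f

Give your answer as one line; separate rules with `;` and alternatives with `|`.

S -> d | C a | a f b; C -> d | f A; A -> a f | C A' | f A''; A' -> C A | ε; A'' -> b | C

A has alternatives sharing prefix 'C': factor to A → C A' with A' → C A | ε.
A has alternatives sharing prefix 'f': factor to A → f A'' with A'' → b | C.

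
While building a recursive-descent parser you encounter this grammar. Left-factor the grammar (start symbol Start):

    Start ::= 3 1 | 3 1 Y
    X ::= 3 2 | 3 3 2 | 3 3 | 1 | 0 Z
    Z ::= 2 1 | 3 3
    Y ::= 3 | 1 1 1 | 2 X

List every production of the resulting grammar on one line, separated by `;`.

Start ::= 3 1 Start1; X ::= 1 | 0 Z | 3 X1; Z ::= 2 1 | 3 3; Y ::= 3 | 1 1 1 | 2 X; Start1 ::= ε | Y; X1 ::= 2 | 3 X11; X11 ::= 2 | ε

Start has alternatives sharing prefix '3 1': factor to Start → 3 1 Start1 with Start1 → ε | Y.
X has alternatives sharing prefix '3': factor to X → 3 X1 with X1 → 2 | 3 2 | 3.
X1 has alternatives sharing prefix '3': factor to X1 → 3 X11 with X11 → 2 | ε.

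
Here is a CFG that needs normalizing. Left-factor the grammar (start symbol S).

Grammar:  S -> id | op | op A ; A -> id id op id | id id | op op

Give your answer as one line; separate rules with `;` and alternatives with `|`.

S has alternatives sharing prefix 'op': factor to S → op S' with S' → ε | A.
A has alternatives sharing prefix 'id id': factor to A → id id A' with A' → op id | ε.

S -> id | op S'; A -> op op | id id A'; S' -> ε | A; A' -> op id | ε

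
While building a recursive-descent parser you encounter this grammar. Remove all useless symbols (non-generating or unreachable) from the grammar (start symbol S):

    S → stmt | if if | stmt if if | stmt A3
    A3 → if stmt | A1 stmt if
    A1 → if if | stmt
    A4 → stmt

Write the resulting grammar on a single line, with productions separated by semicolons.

S → stmt | if if | stmt if if | stmt A3; A3 → if stmt | A1 stmt if; A1 → if if | stmt

Generating nonterminals: {A1, A3, A4, S}.
Reachable from S after that: {A1, A3, S}.
Removed useless symbols: {A4} and every production mentioning them.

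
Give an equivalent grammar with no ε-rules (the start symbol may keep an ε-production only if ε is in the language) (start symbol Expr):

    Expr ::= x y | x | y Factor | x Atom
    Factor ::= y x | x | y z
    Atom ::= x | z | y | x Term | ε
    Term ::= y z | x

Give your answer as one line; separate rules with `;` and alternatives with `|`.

Nullable nonterminals: {Atom}.
ε ∉ L(G), so no ε-production is kept.

Expr ::= x y | x | y Factor | x Atom; Factor ::= y x | x | y z; Atom ::= x | z | y | x Term; Term ::= y z | x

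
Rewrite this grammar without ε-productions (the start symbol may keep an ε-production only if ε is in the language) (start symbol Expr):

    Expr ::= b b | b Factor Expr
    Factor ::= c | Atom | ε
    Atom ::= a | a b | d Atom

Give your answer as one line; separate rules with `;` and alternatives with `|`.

The nullable symbols are {Factor}.
ε ∉ L(G), so no ε-production is kept.
Expand every rule over subsets of its nullable positions: Expr → b Factor Expr gives b Factor Expr | b Expr.

Expr ::= b b | b Factor Expr | b Expr; Factor ::= c | Atom; Atom ::= a | a b | d Atom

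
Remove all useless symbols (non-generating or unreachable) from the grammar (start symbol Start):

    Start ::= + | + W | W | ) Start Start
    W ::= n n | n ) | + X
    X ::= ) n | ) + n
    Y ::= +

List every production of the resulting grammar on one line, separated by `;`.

Generating nonterminals: {Start, W, X, Y}.
Reachable from Start after that: {Start, W, X}.
Removed useless symbols: {Y} and every production mentioning them.

Start ::= + | + W | W | ) Start Start; W ::= n n | n ) | + X; X ::= ) n | ) + n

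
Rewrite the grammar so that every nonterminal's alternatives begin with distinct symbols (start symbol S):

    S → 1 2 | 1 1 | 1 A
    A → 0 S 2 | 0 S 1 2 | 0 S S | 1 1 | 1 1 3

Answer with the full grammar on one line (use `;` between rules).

S has alternatives sharing prefix '1': factor to S → 1 S' with S' → 2 | 1 | A.
A has alternatives sharing prefix '0 S': factor to A → 0 S A' with A' → 2 | 1 2 | S.
A has alternatives sharing prefix '1 1': factor to A → 1 1 A'' with A'' → ε | 3.

S → 1 S'; A → 0 S A' | 1 1 A''; S' → 2 | 1 | A; A' → 2 | 1 2 | S; A'' → ε | 3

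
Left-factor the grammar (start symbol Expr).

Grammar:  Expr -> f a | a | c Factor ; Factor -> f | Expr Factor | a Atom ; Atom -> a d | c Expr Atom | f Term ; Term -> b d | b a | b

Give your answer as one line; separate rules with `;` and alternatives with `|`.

Term has alternatives sharing prefix 'b': factor to Term → b Term1 with Term1 → d | a | ε.

Expr -> f a | a | c Factor; Factor -> f | Expr Factor | a Atom; Atom -> a d | c Expr Atom | f Term; Term -> b Term1; Term1 -> d | a | ε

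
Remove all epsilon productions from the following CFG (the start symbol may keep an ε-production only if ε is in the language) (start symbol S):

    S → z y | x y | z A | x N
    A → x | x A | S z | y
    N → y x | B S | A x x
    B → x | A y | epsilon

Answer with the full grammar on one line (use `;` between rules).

S → z y | x y | z A | x N; A → x | x A | S z | y; N → y x | B S | S | A x x; B → x | A y

Nullable set = {B}.
ε ∉ L(G), so no ε-production is kept.
Add the nullable-subset variants: N → B S gives B S | S.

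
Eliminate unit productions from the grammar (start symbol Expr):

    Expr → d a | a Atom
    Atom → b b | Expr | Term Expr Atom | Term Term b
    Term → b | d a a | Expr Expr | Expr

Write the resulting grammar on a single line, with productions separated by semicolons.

Expr → d a | a Atom; Atom → b b | Term Expr Atom | Term Term b | d a | a Atom; Term → b | d a a | Expr Expr | d a | a Atom

Unit pairs: Atom ⇒* {Expr}; Term ⇒* {Expr}.
For each unit pair (A, B), copy every non-unit production of B to A, then drop all unit productions.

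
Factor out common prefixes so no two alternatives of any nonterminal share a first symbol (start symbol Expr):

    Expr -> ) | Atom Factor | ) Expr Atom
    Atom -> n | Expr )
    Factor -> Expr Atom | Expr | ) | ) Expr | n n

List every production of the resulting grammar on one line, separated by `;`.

Expr -> Atom Factor | ) Expr1; Atom -> n | Expr ); Factor -> n n | Expr Factor1 | ) Factor2; Expr1 -> ε | Expr Atom; Factor1 -> Atom | ε; Factor2 -> ε | Expr

Expr has alternatives sharing prefix ')': factor to Expr → ) Expr1 with Expr1 → ε | Expr Atom.
Factor has alternatives sharing prefix 'Expr': factor to Factor → Expr Factor1 with Factor1 → Atom | ε.
Factor has alternatives sharing prefix ')': factor to Factor → ) Factor2 with Factor2 → ε | Expr.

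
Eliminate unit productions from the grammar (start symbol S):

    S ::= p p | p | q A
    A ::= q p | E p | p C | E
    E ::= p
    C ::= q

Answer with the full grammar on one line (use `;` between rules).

S ::= p p | p | q A; A ::= p | q p | E p | p C; E ::= p; C ::= q

Unit pairs: A ⇒* {E}.
Replace each nonterminal's rules with the union of the non-unit rules of every nonterminal it unit-derives.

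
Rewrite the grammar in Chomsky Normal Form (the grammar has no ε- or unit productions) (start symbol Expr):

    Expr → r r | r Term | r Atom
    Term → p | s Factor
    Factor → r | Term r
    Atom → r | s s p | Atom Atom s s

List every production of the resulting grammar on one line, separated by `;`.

Expr → X1 X1 | X1 Term | X1 Atom; Term → p | X2 Factor; Factor → r | Term X1; Atom → r | X2 Y1 | Atom Y2; X1 → r; X2 → s; X3 → p; Y1 → X2 X3; Y2 → Atom Y3; Y3 → X2 X2

Introduce a nonterminal for each terminal appearing in a rule of length ≥ 2: X1 → r, X2 → s, X3 → p.
Binarize each right-hand side of length ≥ 3 by chaining fresh nonterminals (Y1, Y2, …): affected rules were Atom → X2 X2 X3; Atom → Atom Atom X2 X2.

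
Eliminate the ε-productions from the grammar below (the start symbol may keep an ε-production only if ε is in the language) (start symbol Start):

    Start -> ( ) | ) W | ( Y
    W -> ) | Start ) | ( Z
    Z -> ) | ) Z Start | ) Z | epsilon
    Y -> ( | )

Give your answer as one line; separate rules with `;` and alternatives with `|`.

Nullable set = {Z}.
ε ∉ L(G), so no ε-production is kept.
Expand every rule over subsets of its nullable positions: W → ( Z gives ( Z | (. Z → ) Z Start gives ) Z Start | ) Start.

Start -> ( ) | ) W | ( Y; W -> ) | Start ) | ( Z | (; Z -> ) | ) Z Start | ) Start | ) Z; Y -> ( | )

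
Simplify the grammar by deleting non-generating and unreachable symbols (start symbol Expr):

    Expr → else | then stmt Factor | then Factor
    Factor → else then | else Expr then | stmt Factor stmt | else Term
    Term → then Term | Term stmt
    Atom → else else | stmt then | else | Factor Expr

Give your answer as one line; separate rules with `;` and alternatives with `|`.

Generating nonterminals: {Atom, Expr, Factor}.
Reachable from Expr after that: {Expr, Factor}.
Removed useless symbols: {Atom, Term} and every production mentioning them.

Expr → else | then stmt Factor | then Factor; Factor → else then | else Expr then | stmt Factor stmt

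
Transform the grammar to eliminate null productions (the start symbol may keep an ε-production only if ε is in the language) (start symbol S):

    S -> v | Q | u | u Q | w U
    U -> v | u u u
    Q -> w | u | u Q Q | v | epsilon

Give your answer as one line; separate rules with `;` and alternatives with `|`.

Nullable set = {Q, S}.
ε ∈ L(G) since S is nullable, so keep S → ε.
Expand every rule over subsets of its nullable positions: Q → u Q Q gives u Q Q | u Q.

S -> v | Q | u | u Q | w U | ε; U -> v | u u u; Q -> w | u | u Q Q | u Q | v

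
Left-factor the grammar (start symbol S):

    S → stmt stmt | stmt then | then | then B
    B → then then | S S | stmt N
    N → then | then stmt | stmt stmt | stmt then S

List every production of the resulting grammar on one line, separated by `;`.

S has alternatives sharing prefix 'stmt': factor to S → stmt S' with S' → stmt | then.
S has alternatives sharing prefix 'then': factor to S → then S'' with S'' → ε | B.
N has alternatives sharing prefix 'then': factor to N → then N' with N' → ε | stmt.
N has alternatives sharing prefix 'stmt': factor to N → stmt N'' with N'' → stmt | then S.

S → stmt S' | then S''; B → then then | S S | stmt N; N → then N' | stmt N''; S' → stmt | then; S'' → ε | B; N' → ε | stmt; N'' → stmt | then S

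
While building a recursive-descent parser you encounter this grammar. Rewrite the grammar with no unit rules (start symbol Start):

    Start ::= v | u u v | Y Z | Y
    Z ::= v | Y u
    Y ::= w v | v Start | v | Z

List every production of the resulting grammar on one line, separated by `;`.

Start ::= v | Y u | u u v | Y Z | w v | v Start; Z ::= v | Y u; Y ::= v | Y u | w v | v Start

Unit pairs: Start ⇒* {Y, Z}; Y ⇒* {Z}.
For every A with A ⇒* B via unit rules, add B's non-unit alternatives to A; then delete every rule of the form X → Y.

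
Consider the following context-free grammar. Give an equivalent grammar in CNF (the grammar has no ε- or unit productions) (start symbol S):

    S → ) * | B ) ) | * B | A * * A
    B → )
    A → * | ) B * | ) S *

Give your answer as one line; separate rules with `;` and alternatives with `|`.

Introduce a nonterminal for each terminal appearing in a rule of length ≥ 2: X1 → ), X2 → *.
Binarize each right-hand side of length ≥ 3 by chaining fresh nonterminals (Y1, Y2, …): affected rules were S → B X1 X1; S → A X2 X2 A; A → X1 B X2; A → X1 S X2.

S → X1 X2 | B Y1 | X2 B | A Y2; B → ); A → * | X1 Y4 | X1 Y5; X1 → ); X2 → *; Y1 → X1 X1; Y2 → X2 Y3; Y3 → X2 A; Y4 → B X2; Y5 → S X2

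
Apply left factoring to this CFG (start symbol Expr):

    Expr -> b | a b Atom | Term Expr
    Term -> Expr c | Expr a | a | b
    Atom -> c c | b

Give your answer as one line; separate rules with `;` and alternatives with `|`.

Expr -> b | a b Atom | Term Expr; Term -> a | b | Expr Term1; Atom -> c c | b; Term1 -> c | a

Term has alternatives sharing prefix 'Expr': factor to Term → Expr Term1 with Term1 → c | a.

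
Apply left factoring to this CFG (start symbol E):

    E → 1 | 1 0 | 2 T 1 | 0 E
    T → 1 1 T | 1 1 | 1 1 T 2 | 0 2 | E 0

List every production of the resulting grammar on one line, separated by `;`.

E has alternatives sharing prefix '1': factor to E → 1 E' with E' → ε | 0.
T has alternatives sharing prefix '1 1': factor to T → 1 1 T' with T' → T | ε | T 2.
T' has alternatives sharing prefix 'T': factor to T' → T T'' with T'' → ε | 2.

E → 2 T 1 | 0 E | 1 E'; T → 0 2 | E 0 | 1 1 T'; E' → eps | 0; T' → eps | T T''; T'' → eps | 2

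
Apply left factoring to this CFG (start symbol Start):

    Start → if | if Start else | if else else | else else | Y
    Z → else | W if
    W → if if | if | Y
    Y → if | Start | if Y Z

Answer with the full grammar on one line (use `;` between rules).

Start → else else | Y | if Start1; Z → else | W if; W → Y | if W1; Y → Start | if Y1; Start1 → ε | Start else | else else; W1 → if | ε; Y1 → ε | Y Z

Start has alternatives sharing prefix 'if': factor to Start → if Start1 with Start1 → ε | Start else | else else.
W has alternatives sharing prefix 'if': factor to W → if W1 with W1 → if | ε.
Y has alternatives sharing prefix 'if': factor to Y → if Y1 with Y1 → ε | Y Z.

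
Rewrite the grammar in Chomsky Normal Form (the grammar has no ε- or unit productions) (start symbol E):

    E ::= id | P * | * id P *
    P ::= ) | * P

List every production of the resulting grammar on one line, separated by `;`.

Introduce a nonterminal for each terminal appearing in a rule of length ≥ 2: X1 → *, X2 → id.
Binarize each right-hand side of length ≥ 3 by chaining fresh nonterminals (Y1, Y2, …): affected rules were E → X1 X2 P X1.

E ::= id | P X1 | X1 Y1; P ::= ) | X1 P; X1 ::= *; X2 ::= id; Y1 ::= X2 Y2; Y2 ::= P X1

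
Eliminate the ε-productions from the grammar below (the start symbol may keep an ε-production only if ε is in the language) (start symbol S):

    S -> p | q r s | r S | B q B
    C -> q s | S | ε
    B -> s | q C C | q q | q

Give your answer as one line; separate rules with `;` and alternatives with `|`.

S -> p | q r s | r S | B q B; C -> q s | S; B -> s | q C C | q C | q | q q

Nullable set = {C}.
ε ∉ L(G), so no ε-production is kept.
Add the nullable-subset variants: B → q C C gives q C C | q C | q.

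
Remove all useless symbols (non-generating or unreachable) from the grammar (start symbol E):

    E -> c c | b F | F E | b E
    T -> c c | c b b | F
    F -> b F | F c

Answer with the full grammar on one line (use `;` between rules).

Generating nonterminals: {E, T}.
Reachable from E after that: {E}.
Removed useless symbols: {F, T} and every production mentioning them.

E -> c c | b E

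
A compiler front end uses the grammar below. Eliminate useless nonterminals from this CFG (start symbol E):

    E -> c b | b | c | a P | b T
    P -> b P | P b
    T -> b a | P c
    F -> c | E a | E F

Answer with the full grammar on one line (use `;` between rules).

Generating nonterminals: {E, F, T}.
Reachable from E after that: {E, T}.
Removed useless symbols: {F, P} and every production mentioning them.

E -> c b | b | c | b T; T -> b a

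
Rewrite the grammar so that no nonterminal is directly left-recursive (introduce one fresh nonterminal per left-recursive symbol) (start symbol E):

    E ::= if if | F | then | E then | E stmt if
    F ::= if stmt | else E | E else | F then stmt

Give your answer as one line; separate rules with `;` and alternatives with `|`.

E ::= if if E' | F E' | then E'; F ::= if stmt F' | else E F' | E else F'; E' ::= then E' | stmt if E' | ε; F' ::= then stmt F' | ε

Directly left-recursive nonterminals: E, F.
For E: α = {then, stmt if}, β = {if if, F, then}. Rewrite as E → β E' and E' → α E' | ε.
For F: α = {then stmt}, β = {if stmt, else E, E else}. Rewrite as F → β F' and F' → α F' | ε.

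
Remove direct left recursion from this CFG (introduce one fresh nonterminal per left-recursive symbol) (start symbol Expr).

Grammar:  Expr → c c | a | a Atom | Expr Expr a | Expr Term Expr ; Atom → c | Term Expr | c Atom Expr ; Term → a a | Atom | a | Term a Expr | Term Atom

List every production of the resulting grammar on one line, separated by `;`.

Left recursion appears on Expr, Term.
For Expr: α = {Expr a, Term Expr}, β = {c c, a, a Atom}. Rewrite as Expr → β Expr1 and Expr1 → α Expr1 | ε.
For Term: α = {a Expr, Atom}, β = {a a, Atom, a}. Rewrite as Term → β Term1 and Term1 → α Term1 | ε.

Expr → c c Expr1 | a Expr1 | a Atom Expr1; Atom → c | Term Expr | c Atom Expr; Term → a a Term1 | Atom Term1 | a Term1; Expr1 → Expr a Expr1 | Term Expr Expr1 | ε; Term1 → a Expr Term1 | Atom Term1 | ε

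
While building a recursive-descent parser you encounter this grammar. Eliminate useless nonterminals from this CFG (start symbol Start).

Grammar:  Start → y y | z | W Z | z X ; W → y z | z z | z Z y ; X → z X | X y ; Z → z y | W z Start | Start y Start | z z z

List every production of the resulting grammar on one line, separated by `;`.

Generating nonterminals: {Start, W, Z}.
Reachable from Start after that: {Start, W, Z}.
Removed useless symbols: {X} and every production mentioning them.

Start → y y | z | W Z; W → y z | z z | z Z y; Z → z y | W z Start | Start y Start | z z z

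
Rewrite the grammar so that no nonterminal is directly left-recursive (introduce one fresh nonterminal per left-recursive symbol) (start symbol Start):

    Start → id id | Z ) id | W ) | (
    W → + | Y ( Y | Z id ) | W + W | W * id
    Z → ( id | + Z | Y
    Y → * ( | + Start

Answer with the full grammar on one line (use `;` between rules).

Start → id id | Z ) id | W ) | (; W → + W1 | Y ( Y W1 | Z id ) W1; Z → ( id | + Z | Y; Y → * ( | + Start; W1 → + W W1 | * id W1 | ε

Directly left-recursive nonterminal: W.
For W: α = {+ W, * id}, β = {+, Y ( Y, Z id )}. Rewrite as W → β W1 and W1 → α W1 | ε.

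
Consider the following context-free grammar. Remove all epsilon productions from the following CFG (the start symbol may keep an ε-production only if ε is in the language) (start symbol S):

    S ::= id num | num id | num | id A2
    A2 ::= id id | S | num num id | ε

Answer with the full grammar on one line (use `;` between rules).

S ::= id num | num id | num | id A2 | id; A2 ::= id id | S | num num id

Nullable nonterminals: {A2}.
ε ∉ L(G), so no ε-production is kept.
For each production, add variants omitting each subset of nullable occurrences: S → id A2 gives id A2 | id.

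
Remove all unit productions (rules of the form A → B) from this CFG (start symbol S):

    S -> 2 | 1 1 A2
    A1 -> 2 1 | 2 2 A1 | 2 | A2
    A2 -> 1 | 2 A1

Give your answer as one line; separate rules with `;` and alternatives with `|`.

S -> 2 | 1 1 A2; A1 -> 1 | 2 A1 | 2 1 | 2 2 A1 | 2; A2 -> 1 | 2 A1

Unit pairs: A1 ⇒* {A2}.
For every A with A ⇒* B via unit rules, add B's non-unit alternatives to A; then delete every rule of the form X → Y.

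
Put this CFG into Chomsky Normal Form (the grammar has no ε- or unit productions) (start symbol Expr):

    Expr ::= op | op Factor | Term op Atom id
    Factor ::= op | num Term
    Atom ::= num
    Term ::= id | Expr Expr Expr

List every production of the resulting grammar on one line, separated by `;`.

Introduce a nonterminal for each terminal appearing in a rule of length ≥ 2: X1 → op, X2 → id, X3 → num.
Binarize each right-hand side of length ≥ 3 by chaining fresh nonterminals (Y1, Y2, …): affected rules were Expr → Term X1 Atom X2; Term → Expr Expr Expr.

Expr ::= op | X1 Factor | Term Y1; Factor ::= op | X3 Term; Atom ::= num; Term ::= id | Expr Y3; X1 ::= op; X2 ::= id; X3 ::= num; Y1 ::= X1 Y2; Y2 ::= Atom X2; Y3 ::= Expr Expr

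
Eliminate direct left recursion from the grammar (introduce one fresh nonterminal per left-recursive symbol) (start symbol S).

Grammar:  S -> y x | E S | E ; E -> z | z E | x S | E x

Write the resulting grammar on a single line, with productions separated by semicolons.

S -> y x | E S | E; E -> z E' | z E E' | x S E'; E' -> x E' | ε

Directly left-recursive nonterminal: E.
For E: α = {x}, β = {z, z E, x S}. Rewrite as E → β E' and E' → α E' | ε.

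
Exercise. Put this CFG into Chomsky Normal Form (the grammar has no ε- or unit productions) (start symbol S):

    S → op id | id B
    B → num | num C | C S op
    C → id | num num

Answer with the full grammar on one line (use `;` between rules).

Introduce a nonterminal for each terminal appearing in a rule of length ≥ 2: X1 → op, X2 → id, X3 → num.
Binarize each right-hand side of length ≥ 3 by chaining fresh nonterminals (Y1, Y2, …): affected rules were B → C S X1.

S → X1 X2 | X2 B; B → num | X3 C | C Y1; C → id | X3 X3; X1 → op; X2 → id; X3 → num; Y1 → S X1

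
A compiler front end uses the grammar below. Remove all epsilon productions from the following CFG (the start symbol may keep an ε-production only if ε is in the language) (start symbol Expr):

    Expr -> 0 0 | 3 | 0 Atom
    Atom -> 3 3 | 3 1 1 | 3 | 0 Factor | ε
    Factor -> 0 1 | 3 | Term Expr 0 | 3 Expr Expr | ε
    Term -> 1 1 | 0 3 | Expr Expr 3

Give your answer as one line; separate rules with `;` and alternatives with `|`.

The nullable symbols are {Atom, Factor}.
ε ∉ L(G), so no ε-production is kept.
Add the nullable-subset variants: Expr → 0 Atom gives 0 Atom | 0. Atom → 0 Factor gives 0 Factor | 0.

Expr -> 0 0 | 3 | 0 Atom | 0; Atom -> 3 3 | 3 1 1 | 3 | 0 Factor | 0; Factor -> 0 1 | 3 | Term Expr 0 | 3 Expr Expr; Term -> 1 1 | 0 3 | Expr Expr 3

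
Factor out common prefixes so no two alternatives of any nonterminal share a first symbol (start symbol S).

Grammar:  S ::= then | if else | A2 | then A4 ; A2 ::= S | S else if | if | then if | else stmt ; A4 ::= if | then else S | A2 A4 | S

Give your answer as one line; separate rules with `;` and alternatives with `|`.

S ::= if else | A2 | then S'; A2 ::= if | then if | else stmt | S A2'; A4 ::= if | then else S | A2 A4 | S; S' ::= ε | A4; A2' ::= ε | else if

S has alternatives sharing prefix 'then': factor to S → then S' with S' → ε | A4.
A2 has alternatives sharing prefix 'S': factor to A2 → S A2' with A2' → ε | else if.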